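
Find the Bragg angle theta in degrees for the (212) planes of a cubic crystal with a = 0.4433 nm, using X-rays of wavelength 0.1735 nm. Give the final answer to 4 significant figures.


d = a / sqrt(h^2+k^2+l^2)
d = 0.4433 / sqrt(9) = 0.147767 nm
lambda = 2*d*sin(theta)  =>  sin(theta) = lambda / (2*d)
sin(theta) = 0.1735 / (2 * 0.147767) = 0.587074
theta = 35.95 deg


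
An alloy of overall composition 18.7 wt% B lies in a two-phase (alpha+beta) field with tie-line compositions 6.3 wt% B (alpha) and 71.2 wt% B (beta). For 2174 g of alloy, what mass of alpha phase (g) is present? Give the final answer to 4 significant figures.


f_alpha = (C_beta - C0) / (C_beta - C_alpha)
f_alpha = (71.2 - 18.7) / (71.2 - 6.3) = 0.808937
m_alpha = f_alpha * m_total = 0.808937 * 2174 = 1759 g


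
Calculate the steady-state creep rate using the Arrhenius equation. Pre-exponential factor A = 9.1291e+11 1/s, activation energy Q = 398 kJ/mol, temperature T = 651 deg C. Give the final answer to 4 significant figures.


rate = A * exp(-Q / (R*T))
T = 651 + 273.15 = 924.15 K
rate = 9.1291e+11 * exp(-398e3 / (8.314 * 924.15))
rate = 2.91e-11 1/s


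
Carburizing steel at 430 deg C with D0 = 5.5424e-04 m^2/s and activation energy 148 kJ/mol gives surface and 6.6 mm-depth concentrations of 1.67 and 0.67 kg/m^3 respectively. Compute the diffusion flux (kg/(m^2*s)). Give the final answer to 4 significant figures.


Step 1: D = D0 * exp(-Qd/(R*T))
T = 430 + 273.15 = 703.15 K
D = 5.5424e-04 * exp(-148e3 / (8.314 * 703.15)) = 5.60893e-15 m^2/s
Step 2: J = D * (C1 - C2) / dx
J = 5.60893e-15 * (1.67 - 0.67) / 6.6e-03
J = 8.498e-13 kg/(m^2*s)


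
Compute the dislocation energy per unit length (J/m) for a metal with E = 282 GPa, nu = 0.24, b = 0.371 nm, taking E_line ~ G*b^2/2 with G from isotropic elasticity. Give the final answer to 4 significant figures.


Step 1: G = E / (2*(1+nu))
G = 282 / (2*(1+0.24)) = 113.71 GPa = 1.1371e+11 Pa
Step 2: E_line = G*b^2/2
b = 0.371 nm = 3.71e-10 m
E_line = 0.5 * 1.1371e+11 * (3.71e-10)^2 = 7.826e-09 J/m


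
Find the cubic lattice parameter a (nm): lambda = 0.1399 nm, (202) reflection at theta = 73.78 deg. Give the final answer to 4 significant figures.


d = lambda / (2*sin(theta))
d = 0.1399 / (2*sin(73.78 deg))
d = 0.0728497 nm
a = d * sqrt(h^2+k^2+l^2) = 0.0728497 * sqrt(8)
a = 0.2061 nm


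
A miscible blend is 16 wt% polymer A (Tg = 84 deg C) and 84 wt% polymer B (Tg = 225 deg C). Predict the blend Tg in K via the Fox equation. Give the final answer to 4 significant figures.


1/Tg = w1/Tg1 + w2/Tg2 (in Kelvin)
Tg1 = 357.15 K, Tg2 = 498.15 K
1/Tg = 0.16/357.15 + 0.84/498.15
Tg = 468.6 K


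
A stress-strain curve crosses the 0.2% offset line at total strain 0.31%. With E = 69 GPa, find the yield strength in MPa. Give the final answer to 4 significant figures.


Offset strain = 0.002
Elastic strain at yield = total_strain - offset = 3.1e-03 - 0.002 = 1.1e-03
sigma_y = E * elastic_strain = 69000 * 1.1e-03
sigma_y = 75.9 MPa


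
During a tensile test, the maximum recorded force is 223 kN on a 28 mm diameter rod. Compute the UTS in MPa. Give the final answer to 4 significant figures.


A0 = pi*(d/2)^2 = pi*(28/2)^2 = 615.752 mm^2
UTS = F_max / A0 = 223*1000 / 615.752
UTS = 362.2 MPa


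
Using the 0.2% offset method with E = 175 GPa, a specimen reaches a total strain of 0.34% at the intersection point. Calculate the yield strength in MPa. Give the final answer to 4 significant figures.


Offset strain = 0.002
Elastic strain at yield = total_strain - offset = 3.4e-03 - 0.002 = 1.4e-03
sigma_y = E * elastic_strain = 175000 * 1.4e-03
sigma_y = 245 MPa


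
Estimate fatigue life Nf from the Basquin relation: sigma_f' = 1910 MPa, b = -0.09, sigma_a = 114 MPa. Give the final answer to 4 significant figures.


sigma_a = sigma_f' * (2*Nf)^b
2*Nf = (sigma_a / sigma_f')^(1/b)
2*Nf = (114 / 1910)^(1/-0.09)
2*Nf = 3.99418e+13
Nf = 1.997e+13 cycles


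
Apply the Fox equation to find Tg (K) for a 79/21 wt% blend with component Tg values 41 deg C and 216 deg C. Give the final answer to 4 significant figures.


1/Tg = w1/Tg1 + w2/Tg2 (in Kelvin)
Tg1 = 314.15 K, Tg2 = 489.15 K
1/Tg = 0.79/314.15 + 0.21/489.15
Tg = 339.7 K


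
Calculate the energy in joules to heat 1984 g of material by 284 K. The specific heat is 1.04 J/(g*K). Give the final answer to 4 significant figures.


Q = m * cp * dT
Q = 1984 * 1.04 * 284
Q = 586000 J


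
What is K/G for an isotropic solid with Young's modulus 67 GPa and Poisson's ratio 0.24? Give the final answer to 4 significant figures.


G = E / (2*(1+nu))
G = 67 / (2*(1+0.24)) = 27.0161 GPa
K = E / (3*(1-2*nu))
K = 67 / (3*(1-2*0.24)) = 42.9487 GPa
K/G = 42.9487 / 27.0161 = 1.59


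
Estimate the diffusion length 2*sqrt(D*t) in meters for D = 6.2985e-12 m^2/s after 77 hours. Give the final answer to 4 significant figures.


t = 77 hr = 277200 s
Diffusion length = 2*sqrt(D*t)
= 2*sqrt(6.2985e-12 * 277200)
= 2.643e-03 m


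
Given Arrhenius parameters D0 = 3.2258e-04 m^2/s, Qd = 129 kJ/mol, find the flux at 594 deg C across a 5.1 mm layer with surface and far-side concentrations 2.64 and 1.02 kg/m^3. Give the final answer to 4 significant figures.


Step 1: D = D0 * exp(-Qd/(R*T))
T = 594 + 273.15 = 867.15 K
D = 3.2258e-04 * exp(-129e3 / (8.314 * 867.15)) = 5.4672e-12 m^2/s
Step 2: J = D * (C1 - C2) / dx
J = 5.4672e-12 * (2.64 - 1.02) / 5.1e-03
J = 1.737e-09 kg/(m^2*s)


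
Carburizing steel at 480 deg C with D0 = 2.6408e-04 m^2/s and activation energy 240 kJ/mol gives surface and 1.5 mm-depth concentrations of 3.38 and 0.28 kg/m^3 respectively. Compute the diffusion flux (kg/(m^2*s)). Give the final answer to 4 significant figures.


Step 1: D = D0 * exp(-Qd/(R*T))
T = 480 + 273.15 = 753.15 K
D = 2.6408e-04 * exp(-240e3 / (8.314 * 753.15)) = 5.96979e-21 m^2/s
Step 2: J = D * (C1 - C2) / dx
J = 5.96979e-21 * (3.38 - 0.28) / 1.5e-03
J = 1.234e-17 kg/(m^2*s)


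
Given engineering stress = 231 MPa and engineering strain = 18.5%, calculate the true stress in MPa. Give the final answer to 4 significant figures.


sigma_true = sigma_eng * (1 + epsilon_eng)
sigma_true = 231 * (1 + 0.185)
sigma_true = 273.7 MPa


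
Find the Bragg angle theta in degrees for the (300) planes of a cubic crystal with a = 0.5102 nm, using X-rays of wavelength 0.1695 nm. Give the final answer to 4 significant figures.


d = a / sqrt(h^2+k^2+l^2)
d = 0.5102 / sqrt(9) = 0.170067 nm
lambda = 2*d*sin(theta)  =>  sin(theta) = lambda / (2*d)
sin(theta) = 0.1695 / (2 * 0.170067) = 0.498334
theta = 29.89 deg


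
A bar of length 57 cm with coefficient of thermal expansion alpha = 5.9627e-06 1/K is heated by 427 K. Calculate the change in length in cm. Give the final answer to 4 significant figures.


dL = L0 * alpha * dT
dL = 57 * 5.9627e-06 * 427
dL = 0.1451 cm


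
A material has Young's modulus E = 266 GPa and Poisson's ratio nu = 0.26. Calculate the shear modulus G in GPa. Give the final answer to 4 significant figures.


G = E / (2*(1+nu))
G = 266 / (2*(1+0.26))
G = 105.6 GPa


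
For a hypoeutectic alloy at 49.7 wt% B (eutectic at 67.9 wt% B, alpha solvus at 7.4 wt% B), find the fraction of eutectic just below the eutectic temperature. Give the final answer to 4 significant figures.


f_primary = (C_e - C0) / (C_e - C_alpha_max)
f_primary = (67.9 - 49.7) / (67.9 - 7.4)
f_primary = 0.300826
f_eutectic = 1 - 0.300826 = 0.6992


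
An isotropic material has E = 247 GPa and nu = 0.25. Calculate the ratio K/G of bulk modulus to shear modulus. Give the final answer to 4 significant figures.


G = E / (2*(1+nu))
G = 247 / (2*(1+0.25)) = 98.8 GPa
K = E / (3*(1-2*nu))
K = 247 / (3*(1-2*0.25)) = 164.667 GPa
K/G = 164.667 / 98.8 = 1.667


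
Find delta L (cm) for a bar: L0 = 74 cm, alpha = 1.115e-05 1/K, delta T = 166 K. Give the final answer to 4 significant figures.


dL = L0 * alpha * dT
dL = 74 * 1.115e-05 * 166
dL = 0.137 cm


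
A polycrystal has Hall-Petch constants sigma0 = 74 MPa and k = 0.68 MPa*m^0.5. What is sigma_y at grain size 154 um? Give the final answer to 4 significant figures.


sigma_y = sigma0 + k / sqrt(d)
d = 154 um = 1.54e-04 m
sigma_y = 74 + 0.68 / sqrt(1.54e-04)
sigma_y = 128.8 MPa


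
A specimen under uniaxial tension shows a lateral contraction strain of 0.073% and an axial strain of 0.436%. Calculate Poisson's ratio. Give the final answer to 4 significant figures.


nu = -epsilon_lat / epsilon_axial
Lateral strain is contraction (negative), so using magnitudes:
nu = 0.073 / 0.436
nu = 0.1674


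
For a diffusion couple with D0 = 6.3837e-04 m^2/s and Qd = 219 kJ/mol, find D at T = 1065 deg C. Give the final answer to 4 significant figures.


D = D0 * exp(-Qd / (R*T))
T = 1338.15 K
D = 6.3837e-04 * exp(-219e3 / (8.314 * 1338.15))
D = 1.803e-12 m^2/s


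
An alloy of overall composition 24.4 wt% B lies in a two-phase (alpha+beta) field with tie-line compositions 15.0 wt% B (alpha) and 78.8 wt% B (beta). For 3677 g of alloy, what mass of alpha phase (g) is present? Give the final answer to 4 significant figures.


f_alpha = (C_beta - C0) / (C_beta - C_alpha)
f_alpha = (78.8 - 24.4) / (78.8 - 15.0) = 0.852665
m_alpha = f_alpha * m_total = 0.852665 * 3677 = 3135 g


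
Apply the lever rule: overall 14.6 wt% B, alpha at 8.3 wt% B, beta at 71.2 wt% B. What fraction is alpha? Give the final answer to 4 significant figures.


f_alpha = (C_beta - C0) / (C_beta - C_alpha)
f_alpha = (71.2 - 14.6) / (71.2 - 8.3)
f_alpha = 0.8998


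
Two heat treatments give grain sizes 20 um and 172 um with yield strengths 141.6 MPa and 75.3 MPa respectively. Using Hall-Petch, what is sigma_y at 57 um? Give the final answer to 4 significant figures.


sigma_y = sigma0 + k / sqrt(d)
1/sqrt(d1) = 1/sqrt(2e-05) = 223.607;  1/sqrt(d2) = 76.2493
k = (sigma1 - sigma2) / (1/sqrt(d1) - 1/sqrt(d2)) = (141.6 - 75.3) / (223.607 - 76.2493) = 0.449926 MPa*m^0.5
sigma0 = sigma1 - k/sqrt(d1) = 141.6 - 0.449926*223.607 = 40.9935 MPa
sigma_y(d3) = 40.9935 + 0.449926 / sqrt(5.7e-05) = 100.6 MPa


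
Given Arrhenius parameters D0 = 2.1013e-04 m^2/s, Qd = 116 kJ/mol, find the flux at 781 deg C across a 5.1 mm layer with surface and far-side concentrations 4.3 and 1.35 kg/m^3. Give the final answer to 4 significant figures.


Step 1: D = D0 * exp(-Qd/(R*T))
T = 781 + 273.15 = 1054.15 K
D = 2.1013e-04 * exp(-116e3 / (8.314 * 1054.15)) = 3.75245e-10 m^2/s
Step 2: J = D * (C1 - C2) / dx
J = 3.75245e-10 * (4.3 - 1.35) / 5.1e-03
J = 2.171e-07 kg/(m^2*s)


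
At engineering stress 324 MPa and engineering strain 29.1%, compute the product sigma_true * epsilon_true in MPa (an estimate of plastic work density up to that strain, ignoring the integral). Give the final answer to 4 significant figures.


sigma_true = sigma_eng * (1 + epsilon_eng)
sigma_true = 324 * (1 + 0.291) = 418.284 MPa
epsilon_true = ln(1 + epsilon_eng)
epsilon_true = ln(1 + 0.291) = 0.255417
sigma_true * epsilon_true = 418.284 * 0.255417 = 106.8 MPa


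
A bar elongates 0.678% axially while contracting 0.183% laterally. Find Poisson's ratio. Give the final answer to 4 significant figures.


nu = -epsilon_lat / epsilon_axial
Lateral strain is contraction (negative), so using magnitudes:
nu = 0.183 / 0.678
nu = 0.2699


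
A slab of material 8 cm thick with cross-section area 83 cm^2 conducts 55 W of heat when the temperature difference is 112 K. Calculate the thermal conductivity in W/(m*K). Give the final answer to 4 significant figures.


k = Q*L / (A*dT)
L = 0.08 m, A = 8.3e-03 m^2
k = 55 * 0.08 / (8.3e-03 * 112)
k = 4.733 W/(m*K)


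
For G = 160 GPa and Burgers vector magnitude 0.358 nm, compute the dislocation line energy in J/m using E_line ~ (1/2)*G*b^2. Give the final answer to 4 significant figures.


E = G*b^2/2
b = 0.358 nm = 3.58e-10 m
G = 160 GPa = 1.6e+11 Pa
E = 0.5 * 1.6e+11 * (3.58e-10)^2
E = 1.025e-08 J/m


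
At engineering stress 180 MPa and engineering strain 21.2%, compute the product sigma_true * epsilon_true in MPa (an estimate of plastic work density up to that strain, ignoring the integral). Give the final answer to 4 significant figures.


sigma_true = sigma_eng * (1 + epsilon_eng)
sigma_true = 180 * (1 + 0.212) = 218.16 MPa
epsilon_true = ln(1 + epsilon_eng)
epsilon_true = ln(1 + 0.212) = 0.192272
sigma_true * epsilon_true = 218.16 * 0.192272 = 41.95 MPa


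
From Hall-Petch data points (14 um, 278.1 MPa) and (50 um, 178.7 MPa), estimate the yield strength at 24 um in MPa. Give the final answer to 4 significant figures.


sigma_y = sigma0 + k / sqrt(d)
1/sqrt(d1) = 1/sqrt(1.4e-05) = 267.261;  1/sqrt(d2) = 141.421
k = (sigma1 - sigma2) / (1/sqrt(d1) - 1/sqrt(d2)) = (278.1 - 178.7) / (267.261 - 141.421) = 0.789893 MPa*m^0.5
sigma0 = sigma1 - k/sqrt(d1) = 278.1 - 0.789893*267.261 = 66.9923 MPa
sigma_y(d3) = 66.9923 + 0.789893 / sqrt(2.4e-05) = 228.2 MPa


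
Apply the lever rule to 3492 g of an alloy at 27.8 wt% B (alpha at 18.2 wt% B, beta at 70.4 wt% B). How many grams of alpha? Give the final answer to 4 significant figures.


f_alpha = (C_beta - C0) / (C_beta - C_alpha)
f_alpha = (70.4 - 27.8) / (70.4 - 18.2) = 0.816092
m_alpha = f_alpha * m_total = 0.816092 * 3492 = 2850 g


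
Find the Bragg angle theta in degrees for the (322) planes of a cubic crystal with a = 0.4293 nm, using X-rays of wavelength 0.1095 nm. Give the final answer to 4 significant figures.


d = a / sqrt(h^2+k^2+l^2)
d = 0.4293 / sqrt(17) = 0.104121 nm
lambda = 2*d*sin(theta)  =>  sin(theta) = lambda / (2*d)
sin(theta) = 0.1095 / (2 * 0.104121) = 0.525833
theta = 31.72 deg


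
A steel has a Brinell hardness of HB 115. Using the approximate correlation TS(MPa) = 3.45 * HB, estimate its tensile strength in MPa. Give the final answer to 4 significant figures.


TS (MPa) = 3.45 * HB
TS = 3.45 * 115
TS = 396.8 MPa


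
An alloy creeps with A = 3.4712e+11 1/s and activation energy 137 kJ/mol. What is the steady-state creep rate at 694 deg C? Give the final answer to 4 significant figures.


rate = A * exp(-Q / (R*T))
T = 694 + 273.15 = 967.15 K
rate = 3.4712e+11 * exp(-137e3 / (8.314 * 967.15))
rate = 13840 1/s


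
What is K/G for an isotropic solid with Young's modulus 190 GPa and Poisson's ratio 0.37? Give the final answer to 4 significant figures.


G = E / (2*(1+nu))
G = 190 / (2*(1+0.37)) = 69.3431 GPa
K = E / (3*(1-2*nu))
K = 190 / (3*(1-2*0.37)) = 243.59 GPa
K/G = 243.59 / 69.3431 = 3.513


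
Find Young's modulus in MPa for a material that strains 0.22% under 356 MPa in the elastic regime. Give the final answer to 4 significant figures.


E = sigma / epsilon
epsilon = 0.22% = 2.2e-03
E = 356 / 2.2e-03
E = 161800 MPa


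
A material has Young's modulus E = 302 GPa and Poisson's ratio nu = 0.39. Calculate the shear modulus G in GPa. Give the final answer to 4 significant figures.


G = E / (2*(1+nu))
G = 302 / (2*(1+0.39))
G = 108.6 GPa


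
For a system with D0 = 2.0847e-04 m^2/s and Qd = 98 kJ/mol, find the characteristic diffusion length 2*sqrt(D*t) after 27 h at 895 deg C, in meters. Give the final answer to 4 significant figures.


Step 1: D = D0 * exp(-Qd/(R*T))
T = 1168.15 K
D = 2.0847e-04 * exp(-98e3 / (8.314 * 1168.15)) = 8.64464e-09 m^2/s
Step 2: L = 2*sqrt(D*t)
t = 27 h = 97200 s
L = 2*sqrt(8.64464e-09 * 97200) = 0.05797 m


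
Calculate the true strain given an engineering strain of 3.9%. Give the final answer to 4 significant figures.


epsilon_true = ln(1 + epsilon_eng)
epsilon_true = ln(1 + 0.039)
epsilon_true = 0.03826


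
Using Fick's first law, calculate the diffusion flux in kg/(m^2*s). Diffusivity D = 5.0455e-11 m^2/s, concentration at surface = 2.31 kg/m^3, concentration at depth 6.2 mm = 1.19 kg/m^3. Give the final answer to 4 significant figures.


J = -D * (dC/dx) = D * (C1 - C2) / dx
J = 5.0455e-11 * (2.31 - 1.19) / 6.2e-03
J = 9.114e-09 kg/(m^2*s)


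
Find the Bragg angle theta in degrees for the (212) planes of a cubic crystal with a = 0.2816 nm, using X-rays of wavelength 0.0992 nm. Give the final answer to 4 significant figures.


d = a / sqrt(h^2+k^2+l^2)
d = 0.2816 / sqrt(9) = 0.0938667 nm
lambda = 2*d*sin(theta)  =>  sin(theta) = lambda / (2*d)
sin(theta) = 0.0992 / (2 * 0.0938667) = 0.528409
theta = 31.9 deg


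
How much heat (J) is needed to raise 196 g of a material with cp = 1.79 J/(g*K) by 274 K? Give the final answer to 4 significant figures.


Q = m * cp * dT
Q = 196 * 1.79 * 274
Q = 96130 J


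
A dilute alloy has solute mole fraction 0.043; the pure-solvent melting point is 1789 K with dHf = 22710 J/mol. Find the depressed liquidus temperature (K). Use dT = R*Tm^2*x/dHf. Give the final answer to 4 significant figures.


dT = R*Tm^2*x / dHf
dT = 8.314 * 1789^2 * 0.043 / 22710
dT = 50.3828 K
T_new = 1789 - 50.3828 = 1739 K


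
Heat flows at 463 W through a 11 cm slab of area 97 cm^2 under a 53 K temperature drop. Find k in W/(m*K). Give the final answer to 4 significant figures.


k = Q*L / (A*dT)
L = 0.11 m, A = 9.7e-03 m^2
k = 463 * 0.11 / (9.7e-03 * 53)
k = 99.07 W/(m*K)


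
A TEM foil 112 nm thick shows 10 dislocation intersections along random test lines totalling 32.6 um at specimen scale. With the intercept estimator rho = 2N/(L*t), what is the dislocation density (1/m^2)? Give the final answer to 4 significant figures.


rho = 2N / (L * t)
L = 32.6 um = 3.26e-05 m, t = 112 nm = 1.12e-07 m
rho = 2 * 10 / (3.26e-05 * 1.12e-07)
rho = 5.478e+12 1/m^2


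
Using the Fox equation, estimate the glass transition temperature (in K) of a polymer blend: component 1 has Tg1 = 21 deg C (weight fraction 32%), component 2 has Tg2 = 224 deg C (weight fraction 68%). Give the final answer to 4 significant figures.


1/Tg = w1/Tg1 + w2/Tg2 (in Kelvin)
Tg1 = 294.15 K, Tg2 = 497.15 K
1/Tg = 0.32/294.15 + 0.68/497.15
Tg = 407.2 K


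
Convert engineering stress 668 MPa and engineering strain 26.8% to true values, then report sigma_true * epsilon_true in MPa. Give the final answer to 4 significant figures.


sigma_true = sigma_eng * (1 + epsilon_eng)
sigma_true = 668 * (1 + 0.268) = 847.024 MPa
epsilon_true = ln(1 + epsilon_eng)
epsilon_true = ln(1 + 0.268) = 0.237441
sigma_true * epsilon_true = 847.024 * 0.237441 = 201.1 MPa


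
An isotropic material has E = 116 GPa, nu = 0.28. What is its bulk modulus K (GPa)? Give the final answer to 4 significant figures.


K = E / (3*(1-2*nu))
K = 116 / (3*(1-2*0.28))
K = 87.88 GPa


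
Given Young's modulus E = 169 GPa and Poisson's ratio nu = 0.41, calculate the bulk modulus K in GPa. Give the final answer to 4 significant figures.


K = E / (3*(1-2*nu))
K = 169 / (3*(1-2*0.41))
K = 313 GPa


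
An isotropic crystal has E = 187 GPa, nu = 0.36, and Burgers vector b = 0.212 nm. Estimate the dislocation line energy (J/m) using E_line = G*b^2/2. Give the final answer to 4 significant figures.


Step 1: G = E / (2*(1+nu))
G = 187 / (2*(1+0.36)) = 68.75 GPa = 6.875e+10 Pa
Step 2: E_line = G*b^2/2
b = 0.212 nm = 2.12e-10 m
E_line = 0.5 * 6.875e+10 * (2.12e-10)^2 = 1.545e-09 J/m


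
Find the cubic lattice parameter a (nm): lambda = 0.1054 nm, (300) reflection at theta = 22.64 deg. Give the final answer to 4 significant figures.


d = lambda / (2*sin(theta))
d = 0.1054 / (2*sin(22.64 deg))
d = 0.136905 nm
a = d * sqrt(h^2+k^2+l^2) = 0.136905 * sqrt(9)
a = 0.4107 nm


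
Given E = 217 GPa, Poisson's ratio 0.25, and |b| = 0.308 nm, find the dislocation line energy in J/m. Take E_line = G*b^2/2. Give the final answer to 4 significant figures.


Step 1: G = E / (2*(1+nu))
G = 217 / (2*(1+0.25)) = 86.8 GPa = 8.68e+10 Pa
Step 2: E_line = G*b^2/2
b = 0.308 nm = 3.08e-10 m
E_line = 0.5 * 8.68e+10 * (3.08e-10)^2 = 4.117e-09 J/m


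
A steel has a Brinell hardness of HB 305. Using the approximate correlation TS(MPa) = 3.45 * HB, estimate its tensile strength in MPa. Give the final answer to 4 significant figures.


TS (MPa) = 3.45 * HB
TS = 3.45 * 305
TS = 1052 MPa


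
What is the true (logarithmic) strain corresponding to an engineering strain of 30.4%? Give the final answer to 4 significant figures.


epsilon_true = ln(1 + epsilon_eng)
epsilon_true = ln(1 + 0.304)
epsilon_true = 0.2654


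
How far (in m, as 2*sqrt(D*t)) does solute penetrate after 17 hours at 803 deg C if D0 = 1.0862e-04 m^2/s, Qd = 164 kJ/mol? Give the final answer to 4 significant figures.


Step 1: D = D0 * exp(-Qd/(R*T))
T = 1076.15 K
D = 1.0862e-04 * exp(-164e3 / (8.314 * 1076.15)) = 1.18937e-12 m^2/s
Step 2: L = 2*sqrt(D*t)
t = 17 h = 61200 s
L = 2*sqrt(1.18937e-12 * 61200) = 5.396e-04 m


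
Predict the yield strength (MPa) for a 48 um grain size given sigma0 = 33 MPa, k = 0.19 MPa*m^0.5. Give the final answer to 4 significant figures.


sigma_y = sigma0 + k / sqrt(d)
d = 48 um = 4.8e-05 m
sigma_y = 33 + 0.19 / sqrt(4.8e-05)
sigma_y = 60.42 MPa


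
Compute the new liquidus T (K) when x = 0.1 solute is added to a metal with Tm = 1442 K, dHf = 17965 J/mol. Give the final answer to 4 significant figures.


dT = R*Tm^2*x / dHf
dT = 8.314 * 1442^2 * 0.1 / 17965
dT = 96.2306 K
T_new = 1442 - 96.2306 = 1346 K


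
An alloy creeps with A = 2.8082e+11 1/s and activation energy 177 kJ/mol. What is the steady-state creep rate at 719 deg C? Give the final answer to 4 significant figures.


rate = A * exp(-Q / (R*T))
T = 719 + 273.15 = 992.15 K
rate = 2.8082e+11 * exp(-177e3 / (8.314 * 992.15))
rate = 134.7 1/s


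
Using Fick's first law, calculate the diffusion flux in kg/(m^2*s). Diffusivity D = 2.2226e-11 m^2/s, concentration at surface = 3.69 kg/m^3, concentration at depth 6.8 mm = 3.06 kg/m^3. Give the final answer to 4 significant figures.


J = -D * (dC/dx) = D * (C1 - C2) / dx
J = 2.2226e-11 * (3.69 - 3.06) / 6.8e-03
J = 2.059e-09 kg/(m^2*s)


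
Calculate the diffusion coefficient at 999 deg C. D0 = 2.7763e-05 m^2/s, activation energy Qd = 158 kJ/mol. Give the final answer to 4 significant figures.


D = D0 * exp(-Qd / (R*T))
T = 1272.15 K
D = 2.7763e-05 * exp(-158e3 / (8.314 * 1272.15))
D = 9.031e-12 m^2/s


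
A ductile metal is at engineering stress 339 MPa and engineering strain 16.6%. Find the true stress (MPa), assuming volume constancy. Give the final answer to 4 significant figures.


sigma_true = sigma_eng * (1 + epsilon_eng)
sigma_true = 339 * (1 + 0.166)
sigma_true = 395.3 MPa


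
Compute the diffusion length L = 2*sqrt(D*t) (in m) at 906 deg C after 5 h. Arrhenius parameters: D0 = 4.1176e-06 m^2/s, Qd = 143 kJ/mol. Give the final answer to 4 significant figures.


Step 1: D = D0 * exp(-Qd/(R*T))
T = 1179.15 K
D = 4.1176e-06 * exp(-143e3 / (8.314 * 1179.15)) = 1.90424e-12 m^2/s
Step 2: L = 2*sqrt(D*t)
t = 5 h = 18000 s
L = 2*sqrt(1.90424e-12 * 18000) = 3.703e-04 m


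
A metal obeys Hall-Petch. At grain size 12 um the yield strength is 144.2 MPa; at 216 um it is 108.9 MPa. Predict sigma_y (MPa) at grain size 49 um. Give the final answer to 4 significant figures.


sigma_y = sigma0 + k / sqrt(d)
1/sqrt(d1) = 1/sqrt(1.2e-05) = 288.675;  1/sqrt(d2) = 68.0414
k = (sigma1 - sigma2) / (1/sqrt(d1) - 1/sqrt(d2)) = (144.2 - 108.9) / (288.675 - 68.0414) = 0.159994 MPa*m^0.5
sigma0 = sigma1 - k/sqrt(d1) = 144.2 - 0.159994*288.675 = 98.0138 MPa
sigma_y(d3) = 98.0138 + 0.159994 / sqrt(4.9e-05) = 120.9 MPa


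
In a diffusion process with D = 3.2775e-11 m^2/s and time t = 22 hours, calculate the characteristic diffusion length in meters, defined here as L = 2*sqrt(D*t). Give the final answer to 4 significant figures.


t = 22 hr = 79200 s
Diffusion length = 2*sqrt(D*t)
= 2*sqrt(3.2775e-11 * 79200)
= 3.222e-03 m


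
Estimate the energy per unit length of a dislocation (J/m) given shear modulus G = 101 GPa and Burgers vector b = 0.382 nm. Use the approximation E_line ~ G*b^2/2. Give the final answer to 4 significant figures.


E = G*b^2/2
b = 0.382 nm = 3.82e-10 m
G = 101 GPa = 1.01e+11 Pa
E = 0.5 * 1.01e+11 * (3.82e-10)^2
E = 7.369e-09 J/m


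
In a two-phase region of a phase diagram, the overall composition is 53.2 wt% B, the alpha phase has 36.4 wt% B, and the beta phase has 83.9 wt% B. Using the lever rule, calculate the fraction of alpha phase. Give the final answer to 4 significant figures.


f_alpha = (C_beta - C0) / (C_beta - C_alpha)
f_alpha = (83.9 - 53.2) / (83.9 - 36.4)
f_alpha = 0.6463


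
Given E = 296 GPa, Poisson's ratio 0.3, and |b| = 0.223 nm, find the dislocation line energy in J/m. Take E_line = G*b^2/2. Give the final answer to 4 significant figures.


Step 1: G = E / (2*(1+nu))
G = 296 / (2*(1+0.3)) = 113.846 GPa = 1.13846e+11 Pa
Step 2: E_line = G*b^2/2
b = 0.223 nm = 2.23e-10 m
E_line = 0.5 * 1.13846e+11 * (2.23e-10)^2 = 2.831e-09 J/m


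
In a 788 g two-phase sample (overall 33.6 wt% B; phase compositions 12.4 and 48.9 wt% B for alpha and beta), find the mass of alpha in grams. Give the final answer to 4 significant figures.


f_alpha = (C_beta - C0) / (C_beta - C_alpha)
f_alpha = (48.9 - 33.6) / (48.9 - 12.4) = 0.419178
m_alpha = f_alpha * m_total = 0.419178 * 788 = 330.3 g


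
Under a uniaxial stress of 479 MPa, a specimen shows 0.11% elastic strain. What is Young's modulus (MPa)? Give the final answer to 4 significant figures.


E = sigma / epsilon
epsilon = 0.11% = 1.1e-03
E = 479 / 1.1e-03
E = 435500 MPa


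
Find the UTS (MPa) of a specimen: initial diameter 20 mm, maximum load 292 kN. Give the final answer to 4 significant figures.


A0 = pi*(d/2)^2 = pi*(20/2)^2 = 314.159 mm^2
UTS = F_max / A0 = 292*1000 / 314.159
UTS = 929.5 MPa


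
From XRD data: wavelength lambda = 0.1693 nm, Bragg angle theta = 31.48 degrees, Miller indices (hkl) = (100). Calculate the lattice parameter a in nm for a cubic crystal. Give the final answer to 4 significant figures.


d = lambda / (2*sin(theta))
d = 0.1693 / (2*sin(31.48 deg))
d = 0.162102 nm
a = d * sqrt(h^2+k^2+l^2) = 0.162102 * sqrt(1)
a = 0.1621 nm


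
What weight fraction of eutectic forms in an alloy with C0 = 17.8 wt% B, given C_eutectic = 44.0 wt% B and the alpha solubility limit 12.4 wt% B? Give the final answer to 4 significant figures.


f_primary = (C_e - C0) / (C_e - C_alpha_max)
f_primary = (44.0 - 17.8) / (44.0 - 12.4)
f_primary = 0.829114
f_eutectic = 1 - 0.829114 = 0.1709


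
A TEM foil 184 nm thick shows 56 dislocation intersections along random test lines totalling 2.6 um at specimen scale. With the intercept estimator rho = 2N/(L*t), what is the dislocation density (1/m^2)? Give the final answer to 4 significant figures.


rho = 2N / (L * t)
L = 2.6 um = 2.6e-06 m, t = 184 nm = 1.84e-07 m
rho = 2 * 56 / (2.6e-06 * 1.84e-07)
rho = 2.341e+14 1/m^2


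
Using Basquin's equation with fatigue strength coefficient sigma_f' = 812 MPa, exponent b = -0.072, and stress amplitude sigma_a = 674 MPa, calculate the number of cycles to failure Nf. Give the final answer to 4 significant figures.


sigma_a = sigma_f' * (2*Nf)^b
2*Nf = (sigma_a / sigma_f')^(1/b)
2*Nf = (674 / 812)^(1/-0.072)
2*Nf = 13.291
Nf = 6.645 cycles


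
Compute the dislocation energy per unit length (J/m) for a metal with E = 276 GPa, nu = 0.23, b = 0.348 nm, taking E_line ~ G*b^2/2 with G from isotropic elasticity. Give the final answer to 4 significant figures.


Step 1: G = E / (2*(1+nu))
G = 276 / (2*(1+0.23)) = 112.195 GPa = 1.12195e+11 Pa
Step 2: E_line = G*b^2/2
b = 0.348 nm = 3.48e-10 m
E_line = 0.5 * 1.12195e+11 * (3.48e-10)^2 = 6.794e-09 J/m


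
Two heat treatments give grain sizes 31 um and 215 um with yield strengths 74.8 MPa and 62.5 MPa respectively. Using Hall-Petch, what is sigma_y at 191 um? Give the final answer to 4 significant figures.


sigma_y = sigma0 + k / sqrt(d)
1/sqrt(d1) = 1/sqrt(3.1e-05) = 179.605;  1/sqrt(d2) = 68.1994
k = (sigma1 - sigma2) / (1/sqrt(d1) - 1/sqrt(d2)) = (74.8 - 62.5) / (179.605 - 68.1994) = 0.110407 MPa*m^0.5
sigma0 = sigma1 - k/sqrt(d1) = 74.8 - 0.110407*179.605 = 54.9703 MPa
sigma_y(d3) = 54.9703 + 0.110407 / sqrt(1.91e-04) = 62.96 MPa


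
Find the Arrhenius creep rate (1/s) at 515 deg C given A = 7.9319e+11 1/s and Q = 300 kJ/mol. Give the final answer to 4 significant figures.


rate = A * exp(-Q / (R*T))
T = 515 + 273.15 = 788.15 K
rate = 7.9319e+11 * exp(-300e3 / (8.314 * 788.15))
rate = 1.038e-08 1/s


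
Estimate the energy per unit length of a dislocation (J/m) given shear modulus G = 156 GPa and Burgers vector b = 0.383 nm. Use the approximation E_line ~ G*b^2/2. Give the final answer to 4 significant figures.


E = G*b^2/2
b = 0.383 nm = 3.83e-10 m
G = 156 GPa = 1.56e+11 Pa
E = 0.5 * 1.56e+11 * (3.83e-10)^2
E = 1.144e-08 J/m


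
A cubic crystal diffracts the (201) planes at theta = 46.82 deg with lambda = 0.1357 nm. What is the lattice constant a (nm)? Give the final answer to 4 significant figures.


d = lambda / (2*sin(theta))
d = 0.1357 / (2*sin(46.82 deg))
d = 0.0930462 nm
a = d * sqrt(h^2+k^2+l^2) = 0.0930462 * sqrt(5)
a = 0.2081 nm


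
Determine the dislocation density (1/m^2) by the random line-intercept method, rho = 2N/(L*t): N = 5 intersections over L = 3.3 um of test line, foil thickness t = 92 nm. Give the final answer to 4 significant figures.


rho = 2N / (L * t)
L = 3.3 um = 3.3e-06 m, t = 92 nm = 9.2e-08 m
rho = 2 * 5 / (3.3e-06 * 9.2e-08)
rho = 3.294e+13 1/m^2


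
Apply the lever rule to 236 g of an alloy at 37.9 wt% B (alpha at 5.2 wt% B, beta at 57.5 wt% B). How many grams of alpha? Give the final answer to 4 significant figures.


f_alpha = (C_beta - C0) / (C_beta - C_alpha)
f_alpha = (57.5 - 37.9) / (57.5 - 5.2) = 0.374761
m_alpha = f_alpha * m_total = 0.374761 * 236 = 88.44 g


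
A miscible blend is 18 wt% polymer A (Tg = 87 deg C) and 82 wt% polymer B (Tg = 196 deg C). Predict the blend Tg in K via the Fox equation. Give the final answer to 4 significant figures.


1/Tg = w1/Tg1 + w2/Tg2 (in Kelvin)
Tg1 = 360.15 K, Tg2 = 469.15 K
1/Tg = 0.18/360.15 + 0.82/469.15
Tg = 444.9 K


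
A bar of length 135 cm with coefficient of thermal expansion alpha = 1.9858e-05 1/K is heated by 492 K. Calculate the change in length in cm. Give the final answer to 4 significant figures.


dL = L0 * alpha * dT
dL = 135 * 1.9858e-05 * 492
dL = 1.319 cm


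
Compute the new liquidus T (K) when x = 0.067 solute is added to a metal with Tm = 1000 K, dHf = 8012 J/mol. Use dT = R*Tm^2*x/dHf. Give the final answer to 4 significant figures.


dT = R*Tm^2*x / dHf
dT = 8.314 * 1000^2 * 0.067 / 8012
dT = 69.5255 K
T_new = 1000 - 69.5255 = 930.5 K


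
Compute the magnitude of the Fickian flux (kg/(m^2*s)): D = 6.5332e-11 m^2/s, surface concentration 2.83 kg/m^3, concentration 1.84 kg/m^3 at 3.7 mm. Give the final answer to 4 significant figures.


J = -D * (dC/dx) = D * (C1 - C2) / dx
J = 6.5332e-11 * (2.83 - 1.84) / 3.7e-03
J = 1.748e-08 kg/(m^2*s)


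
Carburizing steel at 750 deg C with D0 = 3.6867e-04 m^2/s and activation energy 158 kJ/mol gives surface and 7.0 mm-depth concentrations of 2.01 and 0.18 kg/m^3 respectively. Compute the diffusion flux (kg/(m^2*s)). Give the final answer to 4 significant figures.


Step 1: D = D0 * exp(-Qd/(R*T))
T = 750 + 273.15 = 1023.15 K
D = 3.6867e-04 * exp(-158e3 / (8.314 * 1023.15)) = 3.16234e-12 m^2/s
Step 2: J = D * (C1 - C2) / dx
J = 3.16234e-12 * (2.01 - 0.18) / 7e-03
J = 8.267e-10 kg/(m^2*s)


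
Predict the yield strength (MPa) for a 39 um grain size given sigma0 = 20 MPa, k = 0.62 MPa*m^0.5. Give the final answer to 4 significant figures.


sigma_y = sigma0 + k / sqrt(d)
d = 39 um = 3.9e-05 m
sigma_y = 20 + 0.62 / sqrt(3.9e-05)
sigma_y = 119.3 MPa


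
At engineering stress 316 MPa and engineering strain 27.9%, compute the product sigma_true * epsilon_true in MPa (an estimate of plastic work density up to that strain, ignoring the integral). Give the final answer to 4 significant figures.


sigma_true = sigma_eng * (1 + epsilon_eng)
sigma_true = 316 * (1 + 0.279) = 404.164 MPa
epsilon_true = ln(1 + epsilon_eng)
epsilon_true = ln(1 + 0.279) = 0.246079
sigma_true * epsilon_true = 404.164 * 0.246079 = 99.46 MPa


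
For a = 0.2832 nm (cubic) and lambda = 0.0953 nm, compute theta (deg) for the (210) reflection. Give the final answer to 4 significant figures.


d = a / sqrt(h^2+k^2+l^2)
d = 0.2832 / sqrt(5) = 0.126651 nm
lambda = 2*d*sin(theta)  =>  sin(theta) = lambda / (2*d)
sin(theta) = 0.0953 / (2 * 0.126651) = 0.376231
theta = 22.1 deg


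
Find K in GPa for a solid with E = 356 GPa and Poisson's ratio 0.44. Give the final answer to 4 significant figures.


K = E / (3*(1-2*nu))
K = 356 / (3*(1-2*0.44))
K = 988.9 GPa


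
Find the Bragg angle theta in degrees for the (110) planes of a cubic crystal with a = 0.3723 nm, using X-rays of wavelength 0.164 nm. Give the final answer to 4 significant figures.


d = a / sqrt(h^2+k^2+l^2)
d = 0.3723 / sqrt(2) = 0.263256 nm
lambda = 2*d*sin(theta)  =>  sin(theta) = lambda / (2*d)
sin(theta) = 0.164 / (2 * 0.263256) = 0.311484
theta = 18.15 deg


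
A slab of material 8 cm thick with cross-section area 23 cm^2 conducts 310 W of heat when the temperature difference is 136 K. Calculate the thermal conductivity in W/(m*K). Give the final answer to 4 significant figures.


k = Q*L / (A*dT)
L = 0.08 m, A = 2.3e-03 m^2
k = 310 * 0.08 / (2.3e-03 * 136)
k = 79.28 W/(m*K)


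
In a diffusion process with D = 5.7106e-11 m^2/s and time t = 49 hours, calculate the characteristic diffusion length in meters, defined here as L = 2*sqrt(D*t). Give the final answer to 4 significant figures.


t = 49 hr = 176400 s
Diffusion length = 2*sqrt(D*t)
= 2*sqrt(5.7106e-11 * 176400)
= 6.348e-03 m


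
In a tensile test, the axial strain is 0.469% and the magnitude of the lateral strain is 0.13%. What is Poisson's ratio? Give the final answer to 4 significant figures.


nu = -epsilon_lat / epsilon_axial
Lateral strain is contraction (negative), so using magnitudes:
nu = 0.13 / 0.469
nu = 0.2772


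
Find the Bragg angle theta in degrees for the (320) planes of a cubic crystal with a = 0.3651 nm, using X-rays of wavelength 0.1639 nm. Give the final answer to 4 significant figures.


d = a / sqrt(h^2+k^2+l^2)
d = 0.3651 / sqrt(13) = 0.101261 nm
lambda = 2*d*sin(theta)  =>  sin(theta) = lambda / (2*d)
sin(theta) = 0.1639 / (2 * 0.101261) = 0.809299
theta = 54.03 deg


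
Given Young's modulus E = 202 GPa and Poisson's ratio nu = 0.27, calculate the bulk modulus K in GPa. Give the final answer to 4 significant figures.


K = E / (3*(1-2*nu))
K = 202 / (3*(1-2*0.27))
K = 146.4 GPa


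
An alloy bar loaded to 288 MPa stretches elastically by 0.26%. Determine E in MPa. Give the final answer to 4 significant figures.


E = sigma / epsilon
epsilon = 0.26% = 2.6e-03
E = 288 / 2.6e-03
E = 110800 MPa


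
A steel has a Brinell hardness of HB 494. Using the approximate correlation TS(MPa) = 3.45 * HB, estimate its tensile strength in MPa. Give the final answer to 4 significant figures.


TS (MPa) = 3.45 * HB
TS = 3.45 * 494
TS = 1704 MPa


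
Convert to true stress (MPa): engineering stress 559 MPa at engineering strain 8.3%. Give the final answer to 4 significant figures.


sigma_true = sigma_eng * (1 + epsilon_eng)
sigma_true = 559 * (1 + 0.083)
sigma_true = 605.4 MPa


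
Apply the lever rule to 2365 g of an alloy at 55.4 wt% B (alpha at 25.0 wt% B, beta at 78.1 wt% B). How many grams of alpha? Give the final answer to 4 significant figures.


f_alpha = (C_beta - C0) / (C_beta - C_alpha)
f_alpha = (78.1 - 55.4) / (78.1 - 25.0) = 0.427495
m_alpha = f_alpha * m_total = 0.427495 * 2365 = 1011 g


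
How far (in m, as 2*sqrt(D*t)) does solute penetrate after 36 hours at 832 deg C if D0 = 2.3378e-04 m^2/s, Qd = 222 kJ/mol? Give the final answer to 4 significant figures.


Step 1: D = D0 * exp(-Qd/(R*T))
T = 1105.15 K
D = 2.3378e-04 * exp(-222e3 / (8.314 * 1105.15)) = 7.51024e-15 m^2/s
Step 2: L = 2*sqrt(D*t)
t = 36 h = 129600 s
L = 2*sqrt(7.51024e-15 * 129600) = 6.24e-05 m


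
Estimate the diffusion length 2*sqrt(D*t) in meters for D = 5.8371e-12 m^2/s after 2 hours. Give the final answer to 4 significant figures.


t = 2 hr = 7200 s
Diffusion length = 2*sqrt(D*t)
= 2*sqrt(5.8371e-12 * 7200)
= 4.1e-04 m


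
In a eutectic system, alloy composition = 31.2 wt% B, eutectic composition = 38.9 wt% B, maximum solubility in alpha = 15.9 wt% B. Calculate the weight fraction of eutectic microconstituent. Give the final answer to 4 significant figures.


f_primary = (C_e - C0) / (C_e - C_alpha_max)
f_primary = (38.9 - 31.2) / (38.9 - 15.9)
f_primary = 0.334783
f_eutectic = 1 - 0.334783 = 0.6652


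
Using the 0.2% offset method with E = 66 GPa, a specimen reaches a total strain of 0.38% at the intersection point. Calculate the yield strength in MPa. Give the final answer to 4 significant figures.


Offset strain = 0.002
Elastic strain at yield = total_strain - offset = 3.8e-03 - 0.002 = 1.8e-03
sigma_y = E * elastic_strain = 66000 * 1.8e-03
sigma_y = 118.8 MPa


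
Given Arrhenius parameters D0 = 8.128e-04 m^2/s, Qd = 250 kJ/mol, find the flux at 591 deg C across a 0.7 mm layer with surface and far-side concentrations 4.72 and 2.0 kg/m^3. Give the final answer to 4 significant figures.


Step 1: D = D0 * exp(-Qd/(R*T))
T = 591 + 273.15 = 864.15 K
D = 8.128e-04 * exp(-250e3 / (8.314 * 864.15)) = 6.27873e-19 m^2/s
Step 2: J = D * (C1 - C2) / dx
J = 6.27873e-19 * (4.72 - 2.0) / 7e-04
J = 2.44e-15 kg/(m^2*s)


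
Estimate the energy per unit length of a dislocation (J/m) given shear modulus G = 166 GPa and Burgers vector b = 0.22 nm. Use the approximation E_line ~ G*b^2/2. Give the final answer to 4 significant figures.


E = G*b^2/2
b = 0.22 nm = 2.2e-10 m
G = 166 GPa = 1.66e+11 Pa
E = 0.5 * 1.66e+11 * (2.2e-10)^2
E = 4.017e-09 J/m


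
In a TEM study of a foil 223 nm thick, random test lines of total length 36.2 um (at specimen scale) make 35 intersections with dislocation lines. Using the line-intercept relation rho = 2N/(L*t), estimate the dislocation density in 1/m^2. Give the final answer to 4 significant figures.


rho = 2N / (L * t)
L = 36.2 um = 3.62e-05 m, t = 223 nm = 2.23e-07 m
rho = 2 * 35 / (3.62e-05 * 2.23e-07)
rho = 8.671e+12 1/m^2


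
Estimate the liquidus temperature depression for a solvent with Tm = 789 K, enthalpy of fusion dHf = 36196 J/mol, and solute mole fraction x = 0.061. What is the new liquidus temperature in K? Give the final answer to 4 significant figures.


dT = R*Tm^2*x / dHf
dT = 8.314 * 789^2 * 0.061 / 36196
dT = 8.72235 K
T_new = 789 - 8.72235 = 780.3 K


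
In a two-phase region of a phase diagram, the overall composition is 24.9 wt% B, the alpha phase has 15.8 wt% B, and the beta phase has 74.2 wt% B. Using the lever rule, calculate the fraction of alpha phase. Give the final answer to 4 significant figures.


f_alpha = (C_beta - C0) / (C_beta - C_alpha)
f_alpha = (74.2 - 24.9) / (74.2 - 15.8)
f_alpha = 0.8442


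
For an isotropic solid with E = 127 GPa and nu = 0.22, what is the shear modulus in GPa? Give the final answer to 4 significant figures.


G = E / (2*(1+nu))
G = 127 / (2*(1+0.22))
G = 52.05 GPa


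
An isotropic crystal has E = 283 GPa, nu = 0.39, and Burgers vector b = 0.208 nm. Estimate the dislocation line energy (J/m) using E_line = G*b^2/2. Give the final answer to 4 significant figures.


Step 1: G = E / (2*(1+nu))
G = 283 / (2*(1+0.39)) = 101.799 GPa = 1.01799e+11 Pa
Step 2: E_line = G*b^2/2
b = 0.208 nm = 2.08e-10 m
E_line = 0.5 * 1.01799e+11 * (2.08e-10)^2 = 2.202e-09 J/m


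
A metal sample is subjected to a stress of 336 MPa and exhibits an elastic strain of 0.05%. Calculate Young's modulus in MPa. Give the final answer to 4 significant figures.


E = sigma / epsilon
epsilon = 0.05% = 5e-04
E = 336 / 5e-04
E = 672000 MPa


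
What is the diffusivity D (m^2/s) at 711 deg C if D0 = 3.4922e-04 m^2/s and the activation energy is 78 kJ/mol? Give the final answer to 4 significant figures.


D = D0 * exp(-Qd / (R*T))
T = 984.15 K
D = 3.4922e-04 * exp(-78e3 / (8.314 * 984.15))
D = 2.529e-08 m^2/s
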